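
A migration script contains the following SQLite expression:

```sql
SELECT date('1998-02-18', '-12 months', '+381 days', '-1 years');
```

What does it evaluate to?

1997-03-06

Adding -12 months to 1998-02-18 gives 1997-02-18.
Applying '+381 days' to 1997-02-18: counting 381 days forward gives 1998-03-06.
Adding -1 year to 1998-03-06 gives 1997-03-06.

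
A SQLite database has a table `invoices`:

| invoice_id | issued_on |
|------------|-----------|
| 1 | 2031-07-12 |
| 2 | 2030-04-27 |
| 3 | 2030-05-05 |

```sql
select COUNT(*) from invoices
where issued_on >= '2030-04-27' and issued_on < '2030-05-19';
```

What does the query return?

Rows in [2030-04-27, 2030-05-19): 2030-04-27, 2030-05-05 → 2 rows.

2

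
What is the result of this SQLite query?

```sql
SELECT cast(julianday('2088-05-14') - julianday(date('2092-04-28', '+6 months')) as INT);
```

-1628

Adding +6 months to 2092-04-28 gives 2092-10-28.
17 days remain in May 2088 after the 14th (31 − 14).
Full months from June 2088 through September 2092 contribute their day counts.
Then 28 days into October 2092.
Total: 17 + 30 + 31 + 31 + 30 + 31 + 30 + 31 + 31 + 28 + 31 + 30 + 31 + 30 + 31 + 31 + 30 + 31 + 30 + 31 + 31 + 28 + 31 + 30 + 31 + 30 + 31 + 31 + 30 + 31 + 30 + 31 + 31 + 28 + 31 + 30 + 31 + 30 + 31 + 31 + 30 + 31 + 30 + 31 + 31 + 29 + 31 + 30 + 31 + 30 + 31 + 31 + 30 + 28 = 1628.
The subtraction is earlier − later, so the result is −1628 → -1628.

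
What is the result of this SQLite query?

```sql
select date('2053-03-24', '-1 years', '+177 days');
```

2052-09-17

Adding -1 year to 2053-03-24 gives 2052-03-24.
Applying '+177 days' to 2052-03-24: counting 177 days forward gives 2052-09-17.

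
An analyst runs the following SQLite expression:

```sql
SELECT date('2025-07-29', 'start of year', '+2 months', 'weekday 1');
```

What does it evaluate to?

2025-03-03

`start of year` rewinds 2025-07-29 to 2025-01-01.
Adding +2 months to 2025-01-01 gives 2025-03-01.
`weekday 1` advances to the next Monday; 2025-03-01 is a Saturday, so it moves forward to 2025-03-03.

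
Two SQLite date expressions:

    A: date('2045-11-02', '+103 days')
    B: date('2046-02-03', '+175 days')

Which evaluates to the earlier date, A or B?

A

A = 2046-02-13.
B = 2046-07-28.
A is earlier.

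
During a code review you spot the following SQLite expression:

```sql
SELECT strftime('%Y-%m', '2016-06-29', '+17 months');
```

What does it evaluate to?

First apply '+17 months': 2016-06-29 → 2017-11-29.
`%Y-%m` extracts the year-month: 2017-11.

2017-11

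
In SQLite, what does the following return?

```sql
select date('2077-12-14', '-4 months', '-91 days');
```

2077-05-15

Adding -4 months to 2077-12-14 gives 2077-08-14.
Applying '-91 days' to 2077-08-14: counting 91 days back gives 2077-05-15.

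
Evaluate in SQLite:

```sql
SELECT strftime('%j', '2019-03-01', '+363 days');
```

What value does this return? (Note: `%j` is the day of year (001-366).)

058

First apply '+363 days': 2019-03-01 → 2020-02-27.
Day-of-year for 2020-02-27: days since 2020-01-01 inclusive = 58, zero-padded to 058.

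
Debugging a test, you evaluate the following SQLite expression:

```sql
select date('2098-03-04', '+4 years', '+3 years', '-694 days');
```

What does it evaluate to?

2103-04-10

Adding +4 years to 2098-03-04 gives 2102-03-04.
Adding +3 years to 2102-03-04 gives 2105-03-04.
Applying '-694 days' to 2105-03-04: counting 694 days back gives 2103-04-10.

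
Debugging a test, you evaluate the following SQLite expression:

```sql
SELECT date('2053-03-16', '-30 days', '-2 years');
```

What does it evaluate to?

2051-02-14

Going back 16 days from 2053-03-16 reaches 2053-02-28 (last day of February, 28 days).
Going back 14 days within February lands on 2053-02-14.
Adding -2 years to 2053-02-14 gives 2051-02-14.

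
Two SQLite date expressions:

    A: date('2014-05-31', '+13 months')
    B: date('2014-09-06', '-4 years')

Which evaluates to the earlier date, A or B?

B

A = 2015-07-01.
B = 2010-09-06.
B is earlier.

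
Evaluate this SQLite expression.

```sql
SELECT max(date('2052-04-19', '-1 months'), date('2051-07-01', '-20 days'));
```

date('2052-04-19', '-1 months') → 2052-03-19.
date('2051-07-01', '-20 days') → 2051-06-11.
Later of the two is 2052-03-19.

2052-03-19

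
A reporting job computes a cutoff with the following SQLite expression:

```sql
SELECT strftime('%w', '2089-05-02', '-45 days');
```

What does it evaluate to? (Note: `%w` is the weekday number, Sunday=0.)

5

First apply '-45 days': 2089-05-02 → 2089-03-18.
2089-03-18 is a Friday; with Sunday=0 that is 5.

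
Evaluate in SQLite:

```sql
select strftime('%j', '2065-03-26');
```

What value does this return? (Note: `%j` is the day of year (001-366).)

085

Day-of-year for 2065-03-26: days since 2065-01-01 inclusive = 85, zero-padded to 085.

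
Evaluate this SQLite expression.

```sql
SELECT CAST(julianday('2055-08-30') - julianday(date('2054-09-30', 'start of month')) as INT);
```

363

`start of month` rewinds 2054-09-30 to 2054-09-01.
29 days remain in September 2054 after the 1st (30 − 1).
Full months from October 2054 through July 2055 contribute their day counts.
Then 30 days into August 2055.
Total: 29 + 31 + 30 + 31 + 31 + 28 + 31 + 30 + 31 + 30 + 31 + 30 = 363.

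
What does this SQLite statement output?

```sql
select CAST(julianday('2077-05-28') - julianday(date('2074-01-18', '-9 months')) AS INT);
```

Adding -9 months to 2074-01-18 gives 2073-04-18.
12 days remain in April 2073 after the 18th (30 − 18).
Full months from May 2073 through April 2077 contribute their day counts.
Then 28 days into May 2077.
Total: 12 + 31 + 30 + 31 + 31 + 30 + 31 + 30 + 31 + 31 + 28 + 31 + 30 + 31 + 30 + 31 + 31 + 30 + 31 + 30 + 31 + 31 + 28 + 31 + 30 + 31 + 30 + 31 + 31 + 30 + 31 + 30 + 31 + 31 + 29 + 31 + 30 + 31 + 30 + 31 + 31 + 30 + 31 + 30 + 31 + 31 + 28 + 31 + 30 + 28 = 1501.

1501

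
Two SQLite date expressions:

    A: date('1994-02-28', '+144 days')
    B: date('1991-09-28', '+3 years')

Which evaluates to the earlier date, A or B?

A = 1994-07-22.
B = 1994-09-28.
A is earlier.

A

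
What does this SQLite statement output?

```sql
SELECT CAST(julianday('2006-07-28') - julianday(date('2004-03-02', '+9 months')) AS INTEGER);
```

603

Adding +9 months to 2004-03-02 gives 2004-12-02.
29 days remain in December 2004 after the 2nd (31 − 2).
Full months from January 2005 through June 2006 contribute their day counts.
Then 28 days into July 2006.
Total: 29 + 31 + 28 + 31 + 30 + 31 + 30 + 31 + 31 + 30 + 31 + 30 + 31 + 31 + 28 + 31 + 30 + 31 + 30 + 28 = 603.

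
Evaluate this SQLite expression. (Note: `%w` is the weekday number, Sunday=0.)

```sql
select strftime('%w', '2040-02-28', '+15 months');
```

First apply '+15 months': 2040-02-28 → 2041-05-28.
2041-05-28 is a Tuesday; with Sunday=0 that is 2.

2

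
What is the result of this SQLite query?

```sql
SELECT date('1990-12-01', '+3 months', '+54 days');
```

Adding +3 months to 1990-12-01 gives 1991-03-01.
Applying '+54 days' to 1991-03-01: counting 54 days forward gives 1991-04-24.

1991-04-24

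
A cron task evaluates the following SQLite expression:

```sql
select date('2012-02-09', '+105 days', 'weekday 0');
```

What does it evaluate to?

Applying '+105 days' to 2012-02-09: counting 105 days forward gives 2012-05-24.
`weekday 0` advances to the next Sunday; 2012-05-24 is a Thursday, so it moves forward to 2012-05-27.

2012-05-27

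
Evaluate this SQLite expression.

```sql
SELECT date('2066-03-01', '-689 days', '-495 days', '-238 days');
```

Applying '-689 days' to 2066-03-01: counting 689 days back gives 2064-04-11.
Applying '-495 days' to 2064-04-11: counting 495 days back gives 2062-12-03.
Applying '-238 days' to 2062-12-03: counting 238 days back gives 2062-04-09.

2062-04-09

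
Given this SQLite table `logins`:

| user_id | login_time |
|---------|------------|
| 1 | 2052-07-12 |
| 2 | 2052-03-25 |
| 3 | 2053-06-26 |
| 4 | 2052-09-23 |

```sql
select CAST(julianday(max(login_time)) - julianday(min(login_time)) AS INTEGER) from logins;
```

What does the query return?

MIN = 2052-03-25, MAX = 2053-06-26.
6 days remain in March 2052 after the 25th (31 − 25).
Full months from April 2052 through May 2053 contribute their day counts.
Then 26 days into June 2053.
Total: 6 + 30 + 31 + 30 + 31 + 31 + 30 + 31 + 30 + 31 + 31 + 28 + 31 + 30 + 31 + 26 = 458.

458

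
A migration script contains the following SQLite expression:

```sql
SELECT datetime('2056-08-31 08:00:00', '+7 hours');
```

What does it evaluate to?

+7 hours from 2056-08-31 08:00:00 is 2056-08-31 15:00:00.

2056-08-31 15:00:00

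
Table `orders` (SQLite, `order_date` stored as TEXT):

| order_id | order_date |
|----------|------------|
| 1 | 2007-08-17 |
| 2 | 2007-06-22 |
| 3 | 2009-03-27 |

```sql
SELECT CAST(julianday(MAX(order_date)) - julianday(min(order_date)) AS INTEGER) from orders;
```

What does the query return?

644

MIN = 2007-06-22, MAX = 2009-03-27.
8 days remain in June 2007 after the 22nd (30 − 22).
Full months from July 2007 through February 2009 contribute their day counts.
Then 27 days into March 2009.
Total: 8 + 31 + 31 + 30 + 31 + 30 + 31 + 31 + 29 + 31 + 30 + 31 + 30 + 31 + 31 + 30 + 31 + 30 + 31 + 31 + 28 + 27 = 644.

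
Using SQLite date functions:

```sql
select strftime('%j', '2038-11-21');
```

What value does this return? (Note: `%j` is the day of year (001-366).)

Day-of-year for 2038-11-21: days since 2038-01-01 inclusive = 325, zero-padded to 325.

325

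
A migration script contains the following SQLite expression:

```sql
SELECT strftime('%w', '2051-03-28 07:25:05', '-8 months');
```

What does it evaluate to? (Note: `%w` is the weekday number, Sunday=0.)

First apply '-8 months': 2051-03-28 07:25:05 → 2050-07-28 07:25:05.
2050-07-28 is a Thursday; with Sunday=0 that is 4.

4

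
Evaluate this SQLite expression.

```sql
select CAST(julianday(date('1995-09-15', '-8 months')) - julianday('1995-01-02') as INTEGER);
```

Adding -8 months to 1995-09-15 gives 1995-01-15.
Both dates are in January 1995: 15 − 2 = 13.

13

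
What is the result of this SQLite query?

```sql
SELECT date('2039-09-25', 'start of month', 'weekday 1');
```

`start of month` rewinds 2039-09-25 to 2039-09-01.
`weekday 1` advances to the next Monday; 2039-09-01 is a Thursday, so it moves forward to 2039-09-05.

2039-09-05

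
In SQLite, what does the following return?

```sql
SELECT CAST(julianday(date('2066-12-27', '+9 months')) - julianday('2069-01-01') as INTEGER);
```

-462

Adding +9 months to 2066-12-27 gives 2067-09-27.
3 days remain in September 2067 after the 27th (30 − 27).
Full months from October 2067 through December 2068 contribute their day counts.
Then 1 day into January 2069.
Total: 3 + 31 + 30 + 31 + 31 + 29 + 31 + 30 + 31 + 30 + 31 + 31 + 30 + 31 + 30 + 31 + 1 = 462.
The subtraction is earlier − later, so the result is −462 → -462.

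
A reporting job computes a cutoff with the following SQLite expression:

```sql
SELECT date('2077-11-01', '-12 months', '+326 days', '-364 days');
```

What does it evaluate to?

2076-09-24

Adding -12 months to 2077-11-01 gives 2076-11-01.
Applying '+326 days' to 2076-11-01: counting 326 days forward gives 2077-09-23.
Applying '-364 days' to 2077-09-23: counting 364 days back gives 2076-09-24.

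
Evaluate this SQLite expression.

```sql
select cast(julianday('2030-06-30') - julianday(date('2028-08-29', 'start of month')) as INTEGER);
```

698

`start of month` rewinds 2028-08-29 to 2028-08-01.
30 days remain in August 2028 after the 1st (31 − 1).
Full months from September 2028 through May 2030 contribute their day counts.
Then 30 days into June 2030.
Total: 30 + 30 + 31 + 30 + 31 + 31 + 28 + 31 + 30 + 31 + 30 + 31 + 31 + 30 + 31 + 30 + 31 + 31 + 28 + 31 + 30 + 31 + 30 = 698.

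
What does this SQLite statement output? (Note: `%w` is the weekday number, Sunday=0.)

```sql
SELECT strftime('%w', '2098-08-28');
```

2098-08-28 is a Thursday; with Sunday=0 that is 4.

4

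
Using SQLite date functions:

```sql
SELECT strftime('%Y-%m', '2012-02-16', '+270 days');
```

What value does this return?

2012-11

First apply '+270 days': 2012-02-16 → 2012-11-12.
`%Y-%m` extracts the year-month: 2012-11.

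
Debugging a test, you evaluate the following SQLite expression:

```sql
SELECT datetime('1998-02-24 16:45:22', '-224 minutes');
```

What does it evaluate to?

224 minutes = 3h 44m; -224 minutes from 1998-02-24 16:45:22 is 1998-02-24 13:01:22.

1998-02-24 13:01:22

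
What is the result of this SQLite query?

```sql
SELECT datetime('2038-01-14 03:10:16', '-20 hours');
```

-20 hours from 2038-01-14 03:10:16 is 2038-01-13 07:10:16 (crosses midnight).

2038-01-13 07:10:16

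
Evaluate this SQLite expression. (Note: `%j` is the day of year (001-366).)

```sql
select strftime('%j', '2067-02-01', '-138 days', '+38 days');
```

297

First apply '-138 days', '+38 days': 2067-02-01 → 2066-10-24.
Day-of-year for 2066-10-24: days since 2066-01-01 inclusive = 297, zero-padded to 297.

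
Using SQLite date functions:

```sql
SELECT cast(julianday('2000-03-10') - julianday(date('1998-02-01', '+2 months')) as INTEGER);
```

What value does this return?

Adding +2 months to 1998-02-01 gives 1998-04-01.
29 days remain in April 1998 after the 1st (30 − 1).
Full months from May 1998 through February 2000 contribute their day counts.
Then 10 days into March 2000.
Total: 29 + 31 + 30 + 31 + 31 + 30 + 31 + 30 + 31 + 31 + 28 + 31 + 30 + 31 + 30 + 31 + 31 + 30 + 31 + 30 + 31 + 31 + 29 + 10 = 709.

709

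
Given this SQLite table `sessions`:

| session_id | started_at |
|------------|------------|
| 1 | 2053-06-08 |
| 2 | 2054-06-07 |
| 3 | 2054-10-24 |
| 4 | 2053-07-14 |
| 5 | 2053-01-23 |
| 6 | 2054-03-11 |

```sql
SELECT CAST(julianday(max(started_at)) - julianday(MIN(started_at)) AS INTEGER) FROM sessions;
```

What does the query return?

639

MIN = 2053-01-23, MAX = 2054-10-24.
8 days remain in January 2053 after the 23rd (31 − 23).
Full months from February 2053 through September 2054 contribute their day counts.
Then 24 days into October 2054.
Total: 8 + 28 + 31 + 30 + 31 + 30 + 31 + 31 + 30 + 31 + 30 + 31 + 31 + 28 + 31 + 30 + 31 + 30 + 31 + 31 + 30 + 24 = 639.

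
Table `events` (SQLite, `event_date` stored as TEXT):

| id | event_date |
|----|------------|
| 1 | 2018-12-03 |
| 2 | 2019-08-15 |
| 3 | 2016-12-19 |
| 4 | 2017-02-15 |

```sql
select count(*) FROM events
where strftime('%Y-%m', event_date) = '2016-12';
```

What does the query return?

Rows with year-month 2016-12: 2016-12-19 → 1.

1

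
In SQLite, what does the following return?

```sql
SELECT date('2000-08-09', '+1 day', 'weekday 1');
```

2000-08-14

Advancing 1 more day within August lands on 2000-08-10.
`weekday 1` advances to the next Monday; 2000-08-10 is a Thursday, so it moves forward to 2000-08-14.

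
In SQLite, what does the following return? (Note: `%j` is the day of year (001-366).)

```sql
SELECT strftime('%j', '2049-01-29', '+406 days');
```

070

First apply '+406 days': 2049-01-29 → 2050-03-11.
Day-of-year for 2050-03-11: days since 2050-01-01 inclusive = 70, zero-padded to 070.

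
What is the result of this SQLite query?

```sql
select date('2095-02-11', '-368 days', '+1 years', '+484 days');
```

Applying '-368 days' to 2095-02-11: counting 368 days back gives 2094-02-08.
Adding +1 year to 2094-02-08 gives 2095-02-08.
Applying '+484 days' to 2095-02-08: counting 484 days forward gives 2096-06-06.

2096-06-06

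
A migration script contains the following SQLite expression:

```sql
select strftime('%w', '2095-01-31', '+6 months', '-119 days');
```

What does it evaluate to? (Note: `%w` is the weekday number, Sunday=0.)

0

First apply '+6 months', '-119 days': 2095-01-31 → 2095-04-03.
2095-04-03 is a Sunday; with Sunday=0 that is 0.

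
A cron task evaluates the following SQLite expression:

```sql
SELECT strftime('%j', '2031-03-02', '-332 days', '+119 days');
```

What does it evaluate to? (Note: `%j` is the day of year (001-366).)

First apply '-332 days', '+119 days': 2031-03-02 → 2030-08-01.
Day-of-year for 2030-08-01: days since 2030-01-01 inclusive = 213, zero-padded to 213.

213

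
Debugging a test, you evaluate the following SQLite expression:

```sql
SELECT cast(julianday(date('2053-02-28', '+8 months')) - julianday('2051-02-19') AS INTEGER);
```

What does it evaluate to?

Adding +8 months to 2053-02-28 gives 2053-10-28.
9 days remain in February 2051 after the 19th (28 − 19).
Full months from March 2051 through September 2053 contribute their day counts.
Then 28 days into October 2053.
Total: 9 + 31 + 30 + 31 + 30 + 31 + 31 + 30 + 31 + 30 + 31 + 31 + 29 + 31 + 30 + 31 + 30 + 31 + 31 + 30 + 31 + 30 + 31 + 31 + 28 + 31 + 30 + 31 + 30 + 31 + 31 + 30 + 28 = 982.

982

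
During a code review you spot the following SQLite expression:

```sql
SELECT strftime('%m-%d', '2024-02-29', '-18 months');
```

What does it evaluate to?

First apply '-18 months': 2024-02-29 → 2022-08-29.
`%m-%d` extracts the month-day: 08-29.

08-29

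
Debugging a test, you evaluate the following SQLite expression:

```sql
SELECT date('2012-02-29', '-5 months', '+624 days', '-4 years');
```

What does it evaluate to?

Adding -5 months to 2012-02-29 gives 2011-09-29.
Applying '+624 days' to 2011-09-29: counting 624 days forward gives 2013-06-14.
Adding -4 years to 2013-06-14 gives 2009-06-14.

2009-06-14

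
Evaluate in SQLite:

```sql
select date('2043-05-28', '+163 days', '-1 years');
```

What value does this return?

Applying '+163 days' to 2043-05-28: counting 163 days forward gives 2043-11-07.
Adding -1 year to 2043-11-07 gives 2042-11-07.

2042-11-07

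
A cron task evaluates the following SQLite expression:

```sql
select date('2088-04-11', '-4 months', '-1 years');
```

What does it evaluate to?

2086-12-11

Adding -4 months to 2088-04-11 gives 2087-12-11.
Adding -1 year to 2087-12-11 gives 2086-12-11.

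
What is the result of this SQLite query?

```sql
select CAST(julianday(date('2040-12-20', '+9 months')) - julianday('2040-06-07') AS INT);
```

470

Adding +9 months to 2040-12-20 gives 2041-09-20.
23 days remain in June 2040 after the 7th (30 − 7).
Full months from July 2040 through August 2041 contribute their day counts.
Then 20 days into September 2041.
Total: 23 + 31 + 31 + 30 + 31 + 30 + 31 + 31 + 28 + 31 + 30 + 31 + 30 + 31 + 31 + 20 = 470.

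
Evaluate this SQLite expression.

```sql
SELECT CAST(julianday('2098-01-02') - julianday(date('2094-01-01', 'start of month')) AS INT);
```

`start of month` rewinds 2094-01-01 to 2094-01-01.
30 days remain in January 2094 after the 1st (31 − 1).
Full months from February 2094 through December 2097 contribute their day counts.
Then 2 days into January 2098.
Total: 30 + 28 + 31 + 30 + 31 + 30 + 31 + 31 + 30 + 31 + 30 + 31 + 31 + 28 + 31 + 30 + 31 + 30 + 31 + 31 + 30 + 31 + 30 + 31 + 31 + 29 + 31 + 30 + 31 + 30 + 31 + 31 + 30 + 31 + 30 + 31 + 31 + 28 + 31 + 30 + 31 + 30 + 31 + 31 + 30 + 31 + 30 + 31 + 2 = 1462.

1462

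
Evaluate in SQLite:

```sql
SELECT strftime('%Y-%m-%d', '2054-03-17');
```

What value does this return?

2054-03-17

`%Y-%m-%d` extracts the ISO date: 2054-03-17.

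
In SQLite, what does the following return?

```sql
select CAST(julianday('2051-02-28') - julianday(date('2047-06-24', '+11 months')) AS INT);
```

Adding +11 months to 2047-06-24 gives 2048-05-24.
7 days remain in May 2048 after the 24th (31 − 24).
Full months from June 2048 through January 2051 contribute their day counts.
Then 28 days into February 2051.
Total: 7 + 30 + 31 + 31 + 30 + 31 + 30 + 31 + 31 + 28 + 31 + 30 + 31 + 30 + 31 + 31 + 30 + 31 + 30 + 31 + 31 + 28 + 31 + 30 + 31 + 30 + 31 + 31 + 30 + 31 + 30 + 31 + 31 + 28 = 1010.

1010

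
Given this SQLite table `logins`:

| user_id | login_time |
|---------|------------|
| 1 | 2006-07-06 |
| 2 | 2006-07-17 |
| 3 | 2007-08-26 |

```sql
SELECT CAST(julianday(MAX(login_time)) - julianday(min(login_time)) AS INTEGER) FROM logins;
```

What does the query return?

MIN = 2006-07-06, MAX = 2007-08-26.
25 days remain in July 2006 after the 6th (31 − 6).
Full months from August 2006 through July 2007 contribute their day counts.
Then 26 days into August 2007.
Total: 25 + 31 + 30 + 31 + 30 + 31 + 31 + 28 + 31 + 30 + 31 + 30 + 31 + 26 = 416.

416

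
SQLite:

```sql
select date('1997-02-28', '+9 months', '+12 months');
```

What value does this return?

1998-11-28

Adding +9 months to 1997-02-28 gives 1997-11-28.
Adding +12 months to 1997-11-28 gives 1998-11-28.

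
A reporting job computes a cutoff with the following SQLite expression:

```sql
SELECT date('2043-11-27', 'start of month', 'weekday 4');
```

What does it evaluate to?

2043-11-05

`start of month` rewinds 2043-11-27 to 2043-11-01.
`weekday 4` advances to the next Thursday; 2043-11-01 is a Sunday, so it moves forward to 2043-11-05.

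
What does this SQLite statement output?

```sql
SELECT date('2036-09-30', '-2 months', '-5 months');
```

Adding -2 months to 2036-09-30 gives 2036-07-30.
Adding -5 months to 2036-07-30 targets 2036-02-30. February 2036 has only 29 days, so SQLite normalizes the 1-day overflow forward to 2036-03-01.

2036-03-01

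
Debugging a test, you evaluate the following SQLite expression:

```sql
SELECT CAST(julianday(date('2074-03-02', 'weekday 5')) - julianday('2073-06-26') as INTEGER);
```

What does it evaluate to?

`weekday 5` advances to the next Friday; 2074-03-02 is already a Friday, so it stays at 2074-03-02.
4 days remain in June 2073 after the 26th (30 − 26).
Full months from July 2073 through February 2074 contribute their day counts.
Then 2 days into March 2074.
Total: 4 + 31 + 31 + 30 + 31 + 30 + 31 + 31 + 28 + 2 = 249.

249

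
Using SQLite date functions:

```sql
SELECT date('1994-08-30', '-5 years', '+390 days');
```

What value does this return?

1990-09-24

Adding -5 years to 1994-08-30 gives 1989-08-30.
Applying '+390 days' to 1989-08-30: counting 390 days forward gives 1990-09-24.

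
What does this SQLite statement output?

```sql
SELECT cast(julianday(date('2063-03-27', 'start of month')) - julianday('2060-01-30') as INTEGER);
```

1126

`start of month` rewinds 2063-03-27 to 2063-03-01.
1 day remains in January 2060 after the 30th (31 − 30).
Full months from February 2060 through February 2063 contribute their day counts.
Then 1 day into March 2063.
Total: 1 + 29 + 31 + 30 + 31 + 30 + 31 + 31 + 30 + 31 + 30 + 31 + 31 + 28 + 31 + 30 + 31 + 30 + 31 + 31 + 30 + 31 + 30 + 31 + 31 + 28 + 31 + 30 + 31 + 30 + 31 + 31 + 30 + 31 + 30 + 31 + 31 + 28 + 1 = 1126.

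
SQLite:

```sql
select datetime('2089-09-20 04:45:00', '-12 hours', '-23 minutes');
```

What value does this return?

2089-09-19 16:22:00

-12 hours from 2089-09-20 04:45:00 is 2089-09-19 16:45:00 (crosses midnight).
-23 minutes from 2089-09-19 16:45:00 is 2089-09-19 16:22:00.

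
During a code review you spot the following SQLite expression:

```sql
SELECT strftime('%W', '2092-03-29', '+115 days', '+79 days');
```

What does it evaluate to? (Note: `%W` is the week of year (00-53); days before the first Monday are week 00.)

First apply '+115 days', '+79 days': 2092-03-29 → 2092-10-09.
2092-10-09 is a Thursday. SQLite's %W counts Mondays since the year started; the result is 40.

40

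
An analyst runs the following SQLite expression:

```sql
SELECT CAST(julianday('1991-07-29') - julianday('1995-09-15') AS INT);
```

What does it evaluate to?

2 days remain in July 1991 after the 29th (31 − 29).
Full months from August 1991 through August 1995 contribute their day counts.
Then 15 days into September 1995.
Total: 2 + 31 + 30 + 31 + 30 + 31 + 31 + 29 + 31 + 30 + 31 + 30 + 31 + 31 + 30 + 31 + 30 + 31 + 31 + 28 + 31 + 30 + 31 + 30 + 31 + 31 + 30 + 31 + 30 + 31 + 31 + 28 + 31 + 30 + 31 + 30 + 31 + 31 + 30 + 31 + 30 + 31 + 31 + 28 + 31 + 30 + 31 + 30 + 31 + 31 + 15 = 1509.
The subtraction is earlier − later, so the result is −1509 → -1509.

-1509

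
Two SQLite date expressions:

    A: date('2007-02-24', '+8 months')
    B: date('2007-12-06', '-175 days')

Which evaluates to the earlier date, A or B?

A = 2007-10-24.
B = 2007-06-14.
B is earlier.

B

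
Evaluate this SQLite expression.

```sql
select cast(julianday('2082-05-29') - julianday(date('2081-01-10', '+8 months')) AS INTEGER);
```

261

Adding +8 months to 2081-01-10 gives 2081-09-10.
20 days remain in September 2081 after the 10th (30 − 10).
Full months from October 2081 through April 2082 contribute their day counts.
Then 29 days into May 2082.
Total: 20 + 31 + 30 + 31 + 31 + 28 + 31 + 30 + 29 = 261.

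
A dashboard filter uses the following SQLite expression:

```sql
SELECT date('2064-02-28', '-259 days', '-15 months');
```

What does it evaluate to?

2062-03-14

Applying '-259 days' to 2064-02-28: counting 259 days back gives 2063-06-14.
Adding -15 months to 2063-06-14 gives 2062-03-14.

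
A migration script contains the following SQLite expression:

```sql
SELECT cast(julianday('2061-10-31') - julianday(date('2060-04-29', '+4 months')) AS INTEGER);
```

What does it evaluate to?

428

Adding +4 months to 2060-04-29 gives 2060-08-29.
2 days remain in August 2060 after the 29th (31 − 29).
Full months from September 2060 through September 2061 contribute their day counts.
Then 31 days into October 2061.
Total: 2 + 30 + 31 + 30 + 31 + 31 + 28 + 31 + 30 + 31 + 30 + 31 + 31 + 30 + 31 = 428.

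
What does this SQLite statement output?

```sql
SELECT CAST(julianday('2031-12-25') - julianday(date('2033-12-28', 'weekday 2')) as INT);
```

`weekday 2` advances to the next Tuesday; 2033-12-28 is a Wednesday, so it moves forward to 2034-01-03.
6 days remain in December 2031 after the 25th (31 − 25).
Full months from January 2032 through December 2033 contribute their day counts.
Then 3 days into January 2034.
Total: 6 + 31 + 29 + 31 + 30 + 31 + 30 + 31 + 31 + 30 + 31 + 30 + 31 + 31 + 28 + 31 + 30 + 31 + 30 + 31 + 31 + 30 + 31 + 30 + 31 + 3 = 740.
The subtraction is earlier − later, so the result is −740 → -740.

-740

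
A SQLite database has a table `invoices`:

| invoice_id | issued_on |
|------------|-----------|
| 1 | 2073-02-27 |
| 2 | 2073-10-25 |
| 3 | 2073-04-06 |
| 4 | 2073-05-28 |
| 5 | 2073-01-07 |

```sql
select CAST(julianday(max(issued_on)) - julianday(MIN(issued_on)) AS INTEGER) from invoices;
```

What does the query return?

291

MIN = 2073-01-07, MAX = 2073-10-25.
24 days remain in January 2073 after the 7th (31 − 7).
Full months from February 2073 through September 2073 contribute their day counts.
Then 25 days into October 2073.
Total: 24 + 28 + 31 + 30 + 31 + 30 + 31 + 31 + 30 + 25 = 291.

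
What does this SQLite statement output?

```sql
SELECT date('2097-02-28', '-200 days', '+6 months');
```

2097-02-12

Applying '-200 days' to 2097-02-28: counting 200 days back gives 2096-08-12.
Adding +6 months to 2096-08-12 gives 2097-02-12.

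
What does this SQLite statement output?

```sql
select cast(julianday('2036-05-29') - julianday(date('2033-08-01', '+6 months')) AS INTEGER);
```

Adding +6 months to 2033-08-01 gives 2034-02-01.
27 days remain in February 2034 after the 1st (28 − 1).
Full months from March 2034 through April 2036 contribute their day counts.
Then 29 days into May 2036.
Total: 27 + 31 + 30 + 31 + 30 + 31 + 31 + 30 + 31 + 30 + 31 + 31 + 28 + 31 + 30 + 31 + 30 + 31 + 31 + 30 + 31 + 30 + 31 + 31 + 29 + 31 + 30 + 29 = 848.

848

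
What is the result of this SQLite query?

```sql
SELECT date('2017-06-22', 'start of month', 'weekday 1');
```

2017-06-05

`start of month` rewinds 2017-06-22 to 2017-06-01.
`weekday 1` advances to the next Monday; 2017-06-01 is a Thursday, so it moves forward to 2017-06-05.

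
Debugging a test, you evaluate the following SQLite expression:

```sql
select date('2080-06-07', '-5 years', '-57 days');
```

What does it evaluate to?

Adding -5 years to 2080-06-07 gives 2075-06-07.
Applying '-57 days' to 2075-06-07: counting 57 days back gives 2075-04-11.

2075-04-11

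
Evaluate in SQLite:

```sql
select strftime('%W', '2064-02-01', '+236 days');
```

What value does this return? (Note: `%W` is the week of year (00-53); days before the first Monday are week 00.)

First apply '+236 days': 2064-02-01 → 2064-09-24.
2064-09-24 is a Wednesday. SQLite's %W counts Mondays since the year started; the result is 38.

38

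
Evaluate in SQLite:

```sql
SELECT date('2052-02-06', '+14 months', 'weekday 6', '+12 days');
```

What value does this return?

2053-04-24

Adding +14 months to 2052-02-06 gives 2053-04-06.
`weekday 6` advances to the next Saturday; 2053-04-06 is a Sunday, so it moves forward to 2053-04-12.
Advancing 12 more days within April lands on 2053-04-24.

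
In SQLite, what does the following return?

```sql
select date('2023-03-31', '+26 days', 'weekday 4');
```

2023-04-27

March 2023 has 31 days; 0 remain after the 31st, so 1 days reach 2023-04-01.
Advancing 25 more days within April lands on 2023-04-26.
`weekday 4` advances to the next Thursday; 2023-04-26 is a Wednesday, so it moves forward to 2023-04-27.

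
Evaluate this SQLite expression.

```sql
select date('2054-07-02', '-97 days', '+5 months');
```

Applying '-97 days' to 2054-07-02: counting 97 days back gives 2054-03-27.
Adding +5 months to 2054-03-27 gives 2054-08-27.

2054-08-27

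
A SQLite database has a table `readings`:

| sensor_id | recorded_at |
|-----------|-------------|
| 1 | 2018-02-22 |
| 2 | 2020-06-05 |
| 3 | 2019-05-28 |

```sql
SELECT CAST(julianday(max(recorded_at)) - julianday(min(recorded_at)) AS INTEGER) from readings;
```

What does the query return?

834

MIN = 2018-02-22, MAX = 2020-06-05.
6 days remain in February 2018 after the 22nd (28 − 22).
Full months from March 2018 through May 2020 contribute their day counts.
Then 5 days into June 2020.
Total: 6 + 31 + 30 + 31 + 30 + 31 + 31 + 30 + 31 + 30 + 31 + 31 + 28 + 31 + 30 + 31 + 30 + 31 + 31 + 30 + 31 + 30 + 31 + 31 + 29 + 31 + 30 + 31 + 5 = 834.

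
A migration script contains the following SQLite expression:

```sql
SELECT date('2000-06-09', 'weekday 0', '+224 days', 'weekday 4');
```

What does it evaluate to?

`weekday 0` advances to the next Sunday; 2000-06-09 is a Friday, so it moves forward to 2000-06-11.
Applying '+224 days' to 2000-06-11: counting 224 days forward gives 2001-01-21.
`weekday 4` advances to the next Thursday; 2001-01-21 is a Sunday, so it moves forward to 2001-01-25.

2001-01-25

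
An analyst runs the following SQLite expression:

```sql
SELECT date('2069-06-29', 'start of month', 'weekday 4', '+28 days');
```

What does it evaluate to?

`start of month` rewinds 2069-06-29 to 2069-06-01.
`weekday 4` advances to the next Thursday; 2069-06-01 is a Saturday, so it moves forward to 2069-06-06.
June 2069 has 30 days; 24 remain after the 6th, so 25 days reach 2069-07-01.
Advancing 3 more days within July lands on 2069-07-04.

2069-07-04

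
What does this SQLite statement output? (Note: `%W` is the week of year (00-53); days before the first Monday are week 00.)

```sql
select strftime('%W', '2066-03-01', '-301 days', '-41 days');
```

First apply '-301 days', '-41 days': 2066-03-01 → 2065-03-24.
2065-03-24 is a Tuesday. SQLite's %W counts Mondays since the year started; the result is 12.

12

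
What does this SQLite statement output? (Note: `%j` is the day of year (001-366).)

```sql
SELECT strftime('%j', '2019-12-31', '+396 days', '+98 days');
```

128

First apply '+396 days', '+98 days': 2019-12-31 → 2021-05-08.
Day-of-year for 2021-05-08: days since 2021-01-01 inclusive = 128, zero-padded to 128.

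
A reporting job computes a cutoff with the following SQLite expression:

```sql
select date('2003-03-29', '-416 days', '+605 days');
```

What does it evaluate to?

2003-10-04

Applying '-416 days' to 2003-03-29: counting 416 days back gives 2002-02-06.
Applying '+605 days' to 2002-02-06: counting 605 days forward gives 2003-10-04.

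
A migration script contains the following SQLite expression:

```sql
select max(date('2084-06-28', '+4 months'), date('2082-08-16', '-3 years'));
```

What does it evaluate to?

2084-10-28

date('2084-06-28', '+4 months') → 2084-10-28.
date('2082-08-16', '-3 years') → 2079-08-16.
Later of the two is 2084-10-28.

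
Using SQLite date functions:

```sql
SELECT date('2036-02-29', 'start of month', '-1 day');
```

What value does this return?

`start of month` rewinds 2036-02-29 to 2036-02-01.
Going back 1 day from 2036-02-01 reaches 2036-01-31 (last day of January, 31 days).

2036-01-31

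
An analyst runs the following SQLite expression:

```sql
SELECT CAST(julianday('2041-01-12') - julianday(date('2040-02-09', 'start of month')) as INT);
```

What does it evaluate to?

346

`start of month` rewinds 2040-02-09 to 2040-02-01.
28 days remain in February 2040 after the 1st (29 − 1).
Full months from March 2040 through December 2040 contribute their day counts.
Then 12 days into January 2041.
Total: 28 + 31 + 30 + 31 + 30 + 31 + 31 + 30 + 31 + 30 + 31 + 12 = 346.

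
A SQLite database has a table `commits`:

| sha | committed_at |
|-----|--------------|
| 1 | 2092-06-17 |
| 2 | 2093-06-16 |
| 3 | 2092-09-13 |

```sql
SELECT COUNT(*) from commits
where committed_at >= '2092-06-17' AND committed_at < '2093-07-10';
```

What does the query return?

Rows in [2092-06-17, 2093-07-10): 2092-06-17, 2093-06-16, 2092-09-13 → 3 rows.

3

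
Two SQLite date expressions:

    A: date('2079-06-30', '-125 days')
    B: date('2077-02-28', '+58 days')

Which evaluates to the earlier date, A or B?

B

A = 2079-02-25.
B = 2077-04-27.
B is earlier.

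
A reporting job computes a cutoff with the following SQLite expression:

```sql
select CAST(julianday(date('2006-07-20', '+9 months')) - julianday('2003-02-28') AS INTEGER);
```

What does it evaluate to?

1512

Adding +9 months to 2006-07-20 gives 2007-04-20.
0 days remain in February 2003 after the 28th (28 − 28).
Full months from March 2003 through March 2007 contribute their day counts.
Then 20 days into April 2007.
Total: 0 + 31 + 30 + 31 + 30 + 31 + 31 + 30 + 31 + 30 + 31 + 31 + 29 + 31 + 30 + 31 + 30 + 31 + 31 + 30 + 31 + 30 + 31 + 31 + 28 + 31 + 30 + 31 + 30 + 31 + 31 + 30 + 31 + 30 + 31 + 31 + 28 + 31 + 30 + 31 + 30 + 31 + 31 + 30 + 31 + 30 + 31 + 31 + 28 + 31 + 20 = 1512.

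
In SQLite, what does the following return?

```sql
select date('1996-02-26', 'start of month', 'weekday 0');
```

`start of month` rewinds 1996-02-26 to 1996-02-01.
`weekday 0` advances to the next Sunday; 1996-02-01 is a Thursday, so it moves forward to 1996-02-04.

1996-02-04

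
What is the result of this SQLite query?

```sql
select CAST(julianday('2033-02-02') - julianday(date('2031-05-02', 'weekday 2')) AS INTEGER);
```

638

`weekday 2` advances to the next Tuesday; 2031-05-02 is a Friday, so it moves forward to 2031-05-06.
25 days remain in May 2031 after the 6th (31 − 6).
Full months from June 2031 through January 2033 contribute their day counts.
Then 2 days into February 2033.
Total: 25 + 30 + 31 + 31 + 30 + 31 + 30 + 31 + 31 + 29 + 31 + 30 + 31 + 30 + 31 + 31 + 30 + 31 + 30 + 31 + 31 + 2 = 638.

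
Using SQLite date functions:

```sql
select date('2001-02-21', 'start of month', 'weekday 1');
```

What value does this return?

2001-02-05

`start of month` rewinds 2001-02-21 to 2001-02-01.
`weekday 1` advances to the next Monday; 2001-02-01 is a Thursday, so it moves forward to 2001-02-05.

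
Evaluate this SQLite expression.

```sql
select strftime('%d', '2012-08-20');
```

20

`%d` extracts the 2-digit day of month: 20.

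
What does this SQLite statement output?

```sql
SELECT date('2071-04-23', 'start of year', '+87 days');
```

`start of year` rewinds 2071-04-23 to 2071-01-01.
Applying '+87 days' to 2071-01-01: counting 87 days forward gives 2071-03-29.

2071-03-29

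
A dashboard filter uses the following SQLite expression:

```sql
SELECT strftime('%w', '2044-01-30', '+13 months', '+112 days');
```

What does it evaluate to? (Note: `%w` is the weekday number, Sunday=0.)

First apply '+13 months', '+112 days': 2044-01-30 → 2045-06-22.
2045-06-22 is a Thursday; with Sunday=0 that is 4.

4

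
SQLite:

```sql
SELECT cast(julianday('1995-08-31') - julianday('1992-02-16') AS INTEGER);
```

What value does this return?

13 days remain in February 1992 after the 16th (29 − 16).
Full months from March 1992 through July 1995 contribute their day counts.
Then 31 days into August 1995.
Total: 13 + 31 + 30 + 31 + 30 + 31 + 31 + 30 + 31 + 30 + 31 + 31 + 28 + 31 + 30 + 31 + 30 + 31 + 31 + 30 + 31 + 30 + 31 + 31 + 28 + 31 + 30 + 31 + 30 + 31 + 31 + 30 + 31 + 30 + 31 + 31 + 28 + 31 + 30 + 31 + 30 + 31 + 31 = 1292.

1292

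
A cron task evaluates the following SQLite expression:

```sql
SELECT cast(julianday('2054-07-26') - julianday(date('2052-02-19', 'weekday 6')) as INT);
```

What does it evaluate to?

883

`weekday 6` advances to the next Saturday; 2052-02-19 is a Monday, so it moves forward to 2052-02-24.
5 days remain in February 2052 after the 24th (29 − 24).
Full months from March 2052 through June 2054 contribute their day counts.
Then 26 days into July 2054.
Total: 5 + 31 + 30 + 31 + 30 + 31 + 31 + 30 + 31 + 30 + 31 + 31 + 28 + 31 + 30 + 31 + 30 + 31 + 31 + 30 + 31 + 30 + 31 + 31 + 28 + 31 + 30 + 31 + 30 + 26 = 883.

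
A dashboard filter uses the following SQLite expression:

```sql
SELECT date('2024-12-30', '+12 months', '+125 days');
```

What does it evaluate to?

Adding +12 months to 2024-12-30 gives 2025-12-30.
Applying '+125 days' to 2025-12-30: counting 125 days forward gives 2026-05-04.

2026-05-04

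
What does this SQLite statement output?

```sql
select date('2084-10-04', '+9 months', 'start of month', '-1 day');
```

Adding +9 months to 2084-10-04 gives 2085-07-04.
`start of month` rewinds 2085-07-04 to 2085-07-01.
Going back 1 day from 2085-07-01 reaches 2085-06-30 (last day of June, 30 days).

2085-06-30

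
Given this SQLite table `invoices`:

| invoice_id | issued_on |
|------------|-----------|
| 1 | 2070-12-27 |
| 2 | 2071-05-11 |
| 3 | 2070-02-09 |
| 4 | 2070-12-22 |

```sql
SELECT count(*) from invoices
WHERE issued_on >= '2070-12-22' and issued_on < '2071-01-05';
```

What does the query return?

Rows in [2070-12-22, 2071-01-05): 2070-12-27, 2070-12-22 → 2 rows.

2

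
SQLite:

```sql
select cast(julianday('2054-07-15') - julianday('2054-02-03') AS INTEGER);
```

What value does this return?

162

25 days remain in February 2054 after the 3rd (28 − 3).
March 2054: 31 days.
April 2054: 30 days.
May 2054: 31 days.
June 2054: 30 days.
Then 15 days into July 2054.
Total: 25 + 31 + 30 + 31 + 30 + 15 = 162.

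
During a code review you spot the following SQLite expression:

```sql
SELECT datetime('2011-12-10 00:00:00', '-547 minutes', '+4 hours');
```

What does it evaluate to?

2011-12-09 18:53:00

547 minutes = 9h 7m; -547 minutes from 2011-12-10 00:00:00 is 2011-12-09 14:53:00 (crosses midnight).
+4 hours from 2011-12-09 14:53:00 is 2011-12-09 18:53:00.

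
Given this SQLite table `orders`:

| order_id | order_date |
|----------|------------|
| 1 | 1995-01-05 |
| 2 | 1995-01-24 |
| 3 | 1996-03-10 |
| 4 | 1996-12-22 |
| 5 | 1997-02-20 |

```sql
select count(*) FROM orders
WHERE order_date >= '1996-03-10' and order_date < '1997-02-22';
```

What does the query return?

Rows in [1996-03-10, 1997-02-22): 1996-03-10, 1996-12-22, 1997-02-20 → 3 rows.

3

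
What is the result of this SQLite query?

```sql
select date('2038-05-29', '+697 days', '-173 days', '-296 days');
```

2039-01-12

Applying '+697 days' to 2038-05-29: counting 697 days forward gives 2040-04-25.
Applying '-173 days' to 2040-04-25: counting 173 days back gives 2039-11-04.
Applying '-296 days' to 2039-11-04: counting 296 days back gives 2039-01-12.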